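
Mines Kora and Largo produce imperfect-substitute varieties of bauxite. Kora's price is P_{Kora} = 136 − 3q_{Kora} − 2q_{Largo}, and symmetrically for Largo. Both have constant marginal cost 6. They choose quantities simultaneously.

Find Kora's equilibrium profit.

Mine Kora's profit: π = q_{Kora}(136 − 3q_{Kora} − 2q_{Largo}) − 6q_{Kora}.
∂π/∂q_{Kora} = 130 − 6q_{Kora} − 2q_{Largo} = 0 ⇒ q_{Kora} = 65/3 − (1/3)q_{Largo}.
The game is symmetric, so in equilibrium q_{Largo} = q_{Kora}: the reaction function gives (4/3)q_{Kora} = 65/3, hence q_{Kora} = 16.25.
P_{Kora} = 136 − 3·16.25 − 2·16.25 = 54.75.
Profit = (54.75 − 6)·16.25 = 792.1875.

792.1875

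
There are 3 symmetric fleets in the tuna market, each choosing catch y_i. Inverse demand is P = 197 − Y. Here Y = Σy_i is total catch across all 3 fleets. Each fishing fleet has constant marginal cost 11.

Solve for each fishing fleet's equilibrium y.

A representative fishing fleet's profit is π_i = y_i(197 − Y) − 11y_i, with Y = y_i + Σ_{j≠i} y_j.
First-order condition: 186 − 2y_i − Σ_{j≠i} y_j = 0.
With identical fishing fleets, set every y_j = y: then 186 − 2y − 2y = 0, i.e. y = 186/4 = 46.5.

46.5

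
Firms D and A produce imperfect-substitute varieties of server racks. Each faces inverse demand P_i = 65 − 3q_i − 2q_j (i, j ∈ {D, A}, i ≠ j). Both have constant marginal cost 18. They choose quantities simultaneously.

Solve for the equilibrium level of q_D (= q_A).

5.875

Firm D's profit: π = q_D(65 − 3q_D − 2q_A) − 18q_D.
∂π/∂q_D = 47 − 6q_D − 2q_A = 0 ⇒ q_D = 47/6 − (1/3)q_A.
Setting q_D = q_A in the reaction function: q_D = 47/6 − (1/3)q_D, so q_D = (47/6) / (4/3) = 5.875.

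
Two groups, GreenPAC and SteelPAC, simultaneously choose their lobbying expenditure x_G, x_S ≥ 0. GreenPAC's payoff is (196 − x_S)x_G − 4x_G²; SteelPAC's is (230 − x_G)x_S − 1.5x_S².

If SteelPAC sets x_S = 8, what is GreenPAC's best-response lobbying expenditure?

23.5

Expanding GreenPAC's payoff: 196x_G − x_Sx_G − 4x_G².
∂π/∂x_G = 196 − x_S − 8x_G = 0, so x_G = 24.5 − 0.125x_S.
At x_S = 8: x_G = 24.5 − 0.125·8 = 23.5.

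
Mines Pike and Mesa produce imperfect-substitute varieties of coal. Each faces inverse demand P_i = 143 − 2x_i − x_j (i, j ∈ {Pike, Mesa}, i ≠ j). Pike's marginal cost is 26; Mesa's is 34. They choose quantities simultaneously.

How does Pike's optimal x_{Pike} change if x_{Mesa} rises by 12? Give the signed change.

-3

Mine Pike's profit: π = x_{Pike}(143 − 2x_{Pike} − x_{Mesa}) − 26x_{Pike}.
∂π/∂x_{Pike} = 117 − 4x_{Pike} − x_{Mesa} = 0 ⇒ x_{Pike} = 29.25 − 0.25x_{Mesa}.
The reaction-function slope is −0.25, so a 12-unit rise in x_{Mesa} moves x_{Pike} by −0.25 × 12 = −3. Pike's best response falls — the actions are strategic substitutes.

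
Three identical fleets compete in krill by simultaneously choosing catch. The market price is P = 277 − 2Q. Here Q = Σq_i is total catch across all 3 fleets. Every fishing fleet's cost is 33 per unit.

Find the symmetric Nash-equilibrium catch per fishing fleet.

30.5

A representative fishing fleet's profit is π_i = q_i(277 − 2Q) − 33q_i, with Q = q_i + Σ_{j≠i} q_j.
First-order condition: 244 − 4q_i − 2Σ_{j≠i} q_j = 0.
Imposing symmetry (q_j = q for all j) turns Σ_{j≠i} q_j into 2q, so 244 = 8q and q = 30.5.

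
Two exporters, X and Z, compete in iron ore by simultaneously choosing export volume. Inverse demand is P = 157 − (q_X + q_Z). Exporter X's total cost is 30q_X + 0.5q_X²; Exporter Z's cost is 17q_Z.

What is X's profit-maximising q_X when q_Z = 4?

41

Exporter X's profit: π = q_X(157 − (q_X + q_Z)) − 30q_X − 0.5q_X².
∂π/∂q_X = 127 − 3q_X − q_Z = 0, so q_X = 127/3 − (1/3)q_Z.
At q_Z = 4: q_X = 127/3 − (1/3)·4 = 41.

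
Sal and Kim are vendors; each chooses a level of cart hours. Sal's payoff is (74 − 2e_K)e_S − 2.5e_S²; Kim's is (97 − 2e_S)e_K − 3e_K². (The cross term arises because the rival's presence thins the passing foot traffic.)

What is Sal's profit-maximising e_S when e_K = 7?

Expanding Sal's payoff: 74e_S − 2e_Ke_S − 2.5e_S².
∂π/∂e_S = 74 − 2e_K − 5e_S = 0, so e_S = 14.8 − 0.4e_K.
At e_K = 7: e_S = 14.8 − 0.4·7 = 12.

12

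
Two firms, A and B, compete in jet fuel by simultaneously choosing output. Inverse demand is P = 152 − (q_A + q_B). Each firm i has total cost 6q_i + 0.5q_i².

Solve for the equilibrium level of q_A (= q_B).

36.5

Firm A's profit: π = q_A(152 − (q_A + q_B)) − 6q_A − 0.5q_A².
∂π/∂q_A = 146 − 3q_A − q_B = 0, so q_A = 146/3 − (1/3)q_B.
The game is symmetric, so in equilibrium q_B = q_A: the reaction function gives (4/3)q_A = 146/3, hence q_A = 36.5.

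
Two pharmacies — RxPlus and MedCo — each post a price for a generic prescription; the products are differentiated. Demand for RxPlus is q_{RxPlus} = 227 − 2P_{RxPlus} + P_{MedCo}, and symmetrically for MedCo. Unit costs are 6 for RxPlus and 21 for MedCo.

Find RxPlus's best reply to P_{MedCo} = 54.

73.25

RxPlus's profit: π = (P_{RxPlus} − 6)(227 − 2P_{RxPlus} + P_{MedCo}).
∂π/∂P_{RxPlus} = 239 − 4P_{RxPlus} + P_{MedCo} = 0 ⇒ P_{RxPlus} = 59.75 + 0.25P_{MedCo}.
At P_{MedCo} = 54: P_{RxPlus} = 59.75 + 0.25·54 = 73.25.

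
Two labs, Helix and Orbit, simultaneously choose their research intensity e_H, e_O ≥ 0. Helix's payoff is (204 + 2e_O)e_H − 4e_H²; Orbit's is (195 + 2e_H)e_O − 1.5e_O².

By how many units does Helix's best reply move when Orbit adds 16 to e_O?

Expanding Helix's payoff: 204e_H + 2e_Oe_H − 4e_H².
∂π/∂e_H = 204 + 2e_O − 8e_H = 0, so e_H = 25.5 + 0.25e_O.
The reaction-function slope is 0.25, so a 16-unit rise in e_O moves e_H by 0.25 × 16 = 4. Helix's best response rises — the actions are strategic complements.

4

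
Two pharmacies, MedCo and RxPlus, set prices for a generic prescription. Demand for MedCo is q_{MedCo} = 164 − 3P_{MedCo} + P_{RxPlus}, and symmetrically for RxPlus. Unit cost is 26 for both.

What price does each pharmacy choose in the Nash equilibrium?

48.4

MedCo's profit: π = (P_{MedCo} − 26)(164 − 3P_{MedCo} + P_{RxPlus}).
∂π/∂P_{MedCo} = 242 − 6P_{MedCo} + P_{RxPlus} = 0 ⇒ P_{MedCo} = 121/3 + (1/6)P_{RxPlus}.
Setting P_{MedCo} = P_{RxPlus} in the reaction function: P_{MedCo} = 121/3 + (1/6)P_{MedCo}, so P_{MedCo} = (121/3) / (5/6) = 48.4.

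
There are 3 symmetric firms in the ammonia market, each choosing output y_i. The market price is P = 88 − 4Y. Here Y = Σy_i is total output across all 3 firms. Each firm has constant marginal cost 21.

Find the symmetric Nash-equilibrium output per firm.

4.1875

A representative firm's profit is π_i = y_i(88 − 4Y) − 21y_i, with Y = y_i + Σ_{j≠i} y_j.
First-order condition: 67 − 8y_i − 4Σ_{j≠i} y_j = 0.
Imposing symmetry (y_j = y for all j) turns Σ_{j≠i} y_j into 2y, so 67 = 16y and y = 4.1875.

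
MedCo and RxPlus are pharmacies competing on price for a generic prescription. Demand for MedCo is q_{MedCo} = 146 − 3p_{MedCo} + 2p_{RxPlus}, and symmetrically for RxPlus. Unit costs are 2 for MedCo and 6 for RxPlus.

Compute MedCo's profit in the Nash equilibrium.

4051.6875

MedCo's profit: π = (p_{MedCo} − 2)(146 − 3p_{MedCo} + 2p_{RxPlus}).
∂π/∂p_{MedCo} = 152 − 6p_{MedCo} + 2p_{RxPlus} = 0 ⇒ p_{MedCo} = 76/3 + (1/3)p_{RxPlus}.
Similarly p_{RxPlus} = 82/3 + (1/3)p_{MedCo}.
Substituting the second reaction function into the first: p_{MedCo} = 76/3 + (1/3)(82/3 + (1/3)p_{MedCo}), which gives (8/9)p_{MedCo} = 310/9 ⇒ p_{MedCo} = 38.75.
Then p_{RxPlus} = 82/3 + (1/3)·38.75 = 40.25.
q_{MedCo} = 146 − 3·38.75 + 2·40.25 = 110.25.
Profit = (38.75 − 2)·110.25 = 4051.6875.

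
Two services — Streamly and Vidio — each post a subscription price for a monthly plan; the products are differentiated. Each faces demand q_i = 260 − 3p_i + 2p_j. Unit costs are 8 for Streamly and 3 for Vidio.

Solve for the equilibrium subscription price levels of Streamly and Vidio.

70.0625, 68.1875

Streamly's profit: π = (p_{Streamly} − 8)(260 − 3p_{Streamly} + 2p_{Vidio}).
∂π/∂p_{Streamly} = 284 − 6p_{Streamly} + 2p_{Vidio} = 0 ⇒ p_{Streamly} = 142/3 + (1/3)p_{Vidio}.
Similarly p_{Vidio} = 269/6 + (1/3)p_{Streamly}.
Solving the two reaction functions simultaneously: (1 − (1/3)(1/3))p_{Streamly} = 142/3 + (1/3)·(269/6), so (8/9)p_{Streamly} = 1121/18 and p_{Streamly} = 70.0625.
Then p_{Vidio} = 269/6 + (1/3)·70.0625 = 68.1875.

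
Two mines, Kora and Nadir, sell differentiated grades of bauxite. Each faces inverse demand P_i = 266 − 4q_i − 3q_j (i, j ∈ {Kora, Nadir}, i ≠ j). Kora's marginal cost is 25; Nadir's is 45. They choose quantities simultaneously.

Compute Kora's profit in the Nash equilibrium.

2116

Mine Kora's profit: π = q_{Kora}(266 − 4q_{Kora} − 3q_{Nadir}) − 25q_{Kora}.
∂π/∂q_{Kora} = 241 − 8q_{Kora} − 3q_{Nadir} = 0 ⇒ q_{Kora} = 30.125 − 0.375q_{Nadir}.
Similarly q_{Nadir} = 27.625 − 0.375q_{Kora}.
Substituting the second reaction function into the first: q_{Kora} = 30.125 − 0.375(27.625 − 0.375q_{Kora}), which gives (55/64)q_{Kora} = 1265/64 ⇒ q_{Kora} = 23.
Then q_{Nadir} = 27.625 − 0.375·23 = 19.
P_{Kora} = 266 − 4·23 − 3·19 = 117.
Profit = (117 − 25)·23 = 2116.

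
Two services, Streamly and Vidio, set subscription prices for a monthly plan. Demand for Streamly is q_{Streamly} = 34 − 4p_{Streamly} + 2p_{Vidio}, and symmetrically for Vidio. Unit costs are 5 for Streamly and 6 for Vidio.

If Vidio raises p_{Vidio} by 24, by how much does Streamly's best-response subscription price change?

Streamly's profit: π = (p_{Streamly} − 5)(34 − 4p_{Streamly} + 2p_{Vidio}).
∂π/∂p_{Streamly} = 54 − 8p_{Streamly} + 2p_{Vidio} = 0 ⇒ p_{Streamly} = 6.75 + 0.25p_{Vidio}.
The reaction-function slope is 0.25, so a 24-unit rise in p_{Vidio} moves p_{Streamly} by 0.25 × 24 = 6. Streamly's best response rises — the actions are strategic complements.

6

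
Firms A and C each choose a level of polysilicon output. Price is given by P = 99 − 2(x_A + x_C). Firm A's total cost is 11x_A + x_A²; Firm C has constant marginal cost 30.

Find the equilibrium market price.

53.8

Firm A's profit: π = x_A(99 − 2(x_A + x_C)) − 11x_A − x_A².
∂π/∂x_A = 88 − 6x_A − 2x_C = 0, so x_A = 44/3 − (1/3)x_C.
For C: ∂π/∂x_C = 69 − 4x_C − 2x_A = 0 ⇒ x_C = 17.25 − 0.5x_A.
Solving the two reaction functions simultaneously: (1 − (−1/3)(−0.5))x_A = 44/3 − (1/3)·17.25, so (5/6)x_A = 107/12 and x_A = 10.7.
Then x_C = 17.25 − 0.5·10.7 = 11.9.
Equilibrium price: P = 99 − 2·22.6 = 53.8.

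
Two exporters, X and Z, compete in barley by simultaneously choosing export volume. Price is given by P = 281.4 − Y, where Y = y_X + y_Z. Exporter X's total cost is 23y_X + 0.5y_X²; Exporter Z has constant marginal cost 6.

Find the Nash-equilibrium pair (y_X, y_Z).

Exporter X's profit: π = y_X(281.4 − (y_X + y_Z)) − 23y_X − 0.5y_X².
∂π/∂y_X = 258.4 − 3y_X − y_Z = 0, so y_X = 1292/15 − (1/3)y_Z.
For Z: ∂π/∂y_Z = 275.4 − 2y_Z − y_X = 0 ⇒ y_Z = 137.7 − 0.5y_X.
Substituting the second reaction function into the first: y_X = 1292/15 − (1/3)(137.7 − 0.5y_X), which gives (5/6)y_X = 1207/30 ⇒ y_X = 48.28.
Then y_Z = 137.7 − 0.5·48.28 = 113.56.

48.28, 113.56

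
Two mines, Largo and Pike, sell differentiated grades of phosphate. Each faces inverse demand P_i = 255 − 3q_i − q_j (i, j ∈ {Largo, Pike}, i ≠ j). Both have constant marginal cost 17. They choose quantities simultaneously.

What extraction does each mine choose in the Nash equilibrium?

Mine Largo's profit: π = q_{Largo}(255 − 3q_{Largo} − q_{Pike}) − 17q_{Largo}.
∂π/∂q_{Largo} = 238 − 6q_{Largo} − q_{Pike} = 0 ⇒ q_{Largo} = 119/3 − (1/6)q_{Pike}.
The game is symmetric, so in equilibrium q_{Pike} = q_{Largo}: the reaction function gives (7/6)q_{Largo} = 119/3, hence q_{Largo} = 34.

34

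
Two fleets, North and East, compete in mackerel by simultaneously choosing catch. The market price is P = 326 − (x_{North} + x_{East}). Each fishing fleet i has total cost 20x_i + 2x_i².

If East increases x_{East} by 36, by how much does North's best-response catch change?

-6

Fishing fleet North's profit: π = x_{North}(326 − (x_{North} + x_{East})) − 20x_{North} − 2x_{North}².
∂π/∂x_{North} = 306 − 6x_{North} − x_{East} = 0, so x_{North} = 51 − (1/6)x_{East}.
The reaction-function slope is −1/6, so a 36-unit rise in x_{East} moves x_{North} by −1/6 × 36 = −6. North's best response falls — the actions are strategic substitutes.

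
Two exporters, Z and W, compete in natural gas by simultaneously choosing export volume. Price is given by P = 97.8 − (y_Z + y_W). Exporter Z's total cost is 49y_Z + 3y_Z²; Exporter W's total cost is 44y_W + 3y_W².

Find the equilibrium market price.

86.4

Exporter Z's profit: π = y_Z(97.8 − (y_Z + y_W)) − 49y_Z − 3y_Z².
∂π/∂y_Z = 48.8 − 8y_Z − y_W = 0, so y_Z = 6.1 − 0.125y_W.
By the same steps for W: y_W = 6.725 − 0.125y_Z.
Plugging y_W into Z's best response: y_Z = 6.1 − 0.125(6.725 − 0.125y_Z) ⇒ (63/64)y_Z = 1683/320, so y_Z = 187/35.
Then y_W = 6.725 − 0.125·(187/35) = 212/35.
Equilibrium price: P = 97.8 − 11.4 = 86.4.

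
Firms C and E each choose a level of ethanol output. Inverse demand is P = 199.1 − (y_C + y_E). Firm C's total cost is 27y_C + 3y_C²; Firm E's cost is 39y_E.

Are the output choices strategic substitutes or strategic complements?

strategic substitutes

Firm C's profit: π = y_C(199.1 − (y_C + y_E)) − 27y_C − 3y_C².
∂π/∂y_C = 172.1 − 8y_C − y_E = 0, so y_C = 21.5125 − 0.125y_E.
The best-response slope dy_C/dy_E = −0.125 < 0: the reaction function is downward-sloping, so the choices are strategic substitutes.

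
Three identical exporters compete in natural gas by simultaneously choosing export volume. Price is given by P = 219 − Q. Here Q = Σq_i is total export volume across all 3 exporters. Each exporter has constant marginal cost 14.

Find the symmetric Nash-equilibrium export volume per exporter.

51.25

A representative exporter's profit is π_i = q_i(219 − Q) − 14q_i, with Q = q_i + Σ_{j≠i} q_j.
First-order condition: 205 − 2q_i − Σ_{j≠i} q_j = 0.
In a symmetric equilibrium every exporter chooses the same q, so Σ_{j≠i} q_j = 2q. The condition becomes 205 − 4q = 0, giving q = 205/4 = 51.25.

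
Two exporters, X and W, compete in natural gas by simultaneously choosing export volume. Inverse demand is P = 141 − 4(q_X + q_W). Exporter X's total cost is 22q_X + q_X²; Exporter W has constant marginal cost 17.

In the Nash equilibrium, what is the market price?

64.75

Exporter X's profit: π = q_X(141 − 4(q_X + q_W)) − 22q_X − q_X².
∂π/∂q_X = 119 − 10q_X − 4q_W = 0, so q_X = 11.9 − 0.4q_W.
For W: ∂π/∂q_W = 124 − 8q_W − 4q_X = 0 ⇒ q_W = 15.5 − 0.5q_X.
Substituting the second reaction function into the first: q_X = 11.9 − 0.4(15.5 − 0.5q_X), which gives 0.8q_X = 5.7 ⇒ q_X = 7.125.
Then q_W = 15.5 − 0.5·7.125 = 11.9375.
Equilibrium price: P = 141 − 4·19.0625 = 64.75.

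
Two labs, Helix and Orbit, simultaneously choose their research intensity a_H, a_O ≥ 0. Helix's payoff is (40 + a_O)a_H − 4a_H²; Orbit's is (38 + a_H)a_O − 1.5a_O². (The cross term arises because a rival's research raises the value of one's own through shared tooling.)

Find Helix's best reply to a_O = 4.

5.5

Expanding Helix's payoff: 40a_H + a_Oa_H − 4a_H².
∂π/∂a_H = 40 + a_O − 8a_H = 0, so a_H = 5 + 0.125a_O.
At a_O = 4: a_H = 5 + 0.125·4 = 5.5.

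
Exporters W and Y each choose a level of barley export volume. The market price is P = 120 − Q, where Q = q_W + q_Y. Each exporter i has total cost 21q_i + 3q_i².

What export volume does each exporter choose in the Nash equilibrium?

Exporter W's profit: π = q_W(120 − (q_W + q_Y)) − 21q_W − 3q_W².
∂π/∂q_W = 99 − 8q_W − q_Y = 0, so q_W = 12.375 − 0.125q_Y.
Setting q_W = q_Y in the reaction function: q_W = 12.375 − 0.125q_W, so q_W = 12.375 / 1.125 = 11.

11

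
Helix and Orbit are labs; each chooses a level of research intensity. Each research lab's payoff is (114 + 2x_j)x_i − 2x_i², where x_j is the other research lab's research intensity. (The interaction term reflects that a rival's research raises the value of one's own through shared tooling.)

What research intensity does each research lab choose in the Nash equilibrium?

Helix's payoff is (114 + 2x_O)x_H − 2x_H².
∂π/∂x_H = 114 + 2x_O − 4x_H = 0, so x_H = 28.5 + 0.5x_O.
The game is symmetric, so in equilibrium x_O = x_H: the reaction function gives 0.5x_H = 28.5, hence x_H = 57.

57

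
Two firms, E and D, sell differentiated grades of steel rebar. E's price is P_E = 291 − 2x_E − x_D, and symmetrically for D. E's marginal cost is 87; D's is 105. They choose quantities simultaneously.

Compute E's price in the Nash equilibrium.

Firm E's profit: π = x_E(291 − 2x_E − x_D) − 87x_E.
∂π/∂x_E = 204 − 4x_E − x_D = 0 ⇒ x_E = 51 − 0.25x_D.
Similarly x_D = 46.5 − 0.25x_E.
Solving the two reaction functions simultaneously: (1 − (−0.25)(−0.25))x_E = 51 − 0.25·46.5, so 0.9375x_E = 39.375 and x_E = 42.
Then x_D = 46.5 − 0.25·42 = 36.
P_E = 291 − 2·42 − 36 = 171.

171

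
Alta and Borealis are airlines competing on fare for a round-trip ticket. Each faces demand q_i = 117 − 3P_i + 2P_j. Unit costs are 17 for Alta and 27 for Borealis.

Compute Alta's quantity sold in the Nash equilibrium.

80.625

Alta's profit: π = (P_{Alta} − 17)(117 − 3P_{Alta} + 2P_{Borealis}).
∂π/∂P_{Alta} = 168 − 6P_{Alta} + 2P_{Borealis} = 0 ⇒ P_{Alta} = 28 + (1/3)P_{Borealis}.
Similarly P_{Borealis} = 33 + (1/3)P_{Alta}.
Solving the two reaction functions simultaneously: (1 − (1/3)(1/3))P_{Alta} = 28 + (1/3)·33, so (8/9)P_{Alta} = 39 and P_{Alta} = 43.875.
Then P_{Borealis} = 33 + (1/3)·43.875 = 47.625.
q_{Alta} = 117 − 3·43.875 + 2·47.625 = 80.625.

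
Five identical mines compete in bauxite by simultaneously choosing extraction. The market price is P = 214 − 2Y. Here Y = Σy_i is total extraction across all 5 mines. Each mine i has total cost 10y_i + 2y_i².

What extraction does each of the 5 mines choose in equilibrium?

A representative mine's profit is π_i = y_i(214 − 2Y) − 10y_i − 2y_i², with Y = y_i + Σ_{j≠i} y_j.
First-order condition: 204 − 8y_i − 2Σ_{j≠i} y_j = 0.
In a symmetric equilibrium every mine chooses the same y, so Σ_{j≠i} y_j = 4y. The condition becomes 204 − 16y = 0, giving y = 204/16 = 12.75.

12.75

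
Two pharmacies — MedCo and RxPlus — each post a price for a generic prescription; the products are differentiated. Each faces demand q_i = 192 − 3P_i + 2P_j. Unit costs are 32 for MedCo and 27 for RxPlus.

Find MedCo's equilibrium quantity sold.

117.1875

MedCo's profit: π = (P_{MedCo} − 32)(192 − 3P_{MedCo} + 2P_{RxPlus}).
∂π/∂P_{MedCo} = 288 − 6P_{MedCo} + 2P_{RxPlus} = 0 ⇒ P_{MedCo} = 48 + (1/3)P_{RxPlus}.
Similarly P_{RxPlus} = 45.5 + (1/3)P_{MedCo}.
Substituting the second reaction function into the first: P_{MedCo} = 48 + (1/3)(45.5 + (1/3)P_{MedCo}), which gives (8/9)P_{MedCo} = 379/6 ⇒ P_{MedCo} = 71.0625.
Then P_{RxPlus} = 45.5 + (1/3)·71.0625 = 69.1875.
q_{MedCo} = 192 − 3·71.0625 + 2·69.1875 = 117.1875.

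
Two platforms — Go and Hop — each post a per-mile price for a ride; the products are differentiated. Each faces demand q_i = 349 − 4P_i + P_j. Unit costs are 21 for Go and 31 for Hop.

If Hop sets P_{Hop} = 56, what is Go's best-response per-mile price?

61.125

Go's profit: π = (P_{Go} − 21)(349 − 4P_{Go} + P_{Hop}).
∂π/∂P_{Go} = 433 − 8P_{Go} + P_{Hop} = 0 ⇒ P_{Go} = 54.125 + 0.125P_{Hop}.
At P_{Hop} = 56: P_{Go} = 54.125 + 0.125·56 = 61.125.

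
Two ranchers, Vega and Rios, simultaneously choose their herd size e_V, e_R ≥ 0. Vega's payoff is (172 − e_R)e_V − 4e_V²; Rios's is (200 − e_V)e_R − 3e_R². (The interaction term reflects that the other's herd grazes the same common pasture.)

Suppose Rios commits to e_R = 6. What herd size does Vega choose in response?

20.75

Expanding Vega's payoff: 172e_V − e_Re_V − 4e_V².
∂π/∂e_V = 172 − e_R − 8e_V = 0, so e_V = 21.5 − 0.125e_R.
At e_R = 6: e_V = 21.5 − 0.125·6 = 20.75.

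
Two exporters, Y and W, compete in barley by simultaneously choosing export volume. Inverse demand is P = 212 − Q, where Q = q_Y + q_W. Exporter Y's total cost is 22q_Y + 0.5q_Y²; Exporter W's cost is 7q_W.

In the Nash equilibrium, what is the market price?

Exporter Y's profit: π = q_Y(212 − (q_Y + q_W)) − 22q_Y − 0.5q_Y².
∂π/∂q_Y = 190 − 3q_Y − q_W = 0, so q_Y = 190/3 − (1/3)q_W.
For W: ∂π/∂q_W = 205 − 2q_W − q_Y = 0 ⇒ q_W = 102.5 − 0.5q_Y.
Plugging q_W into Y's best response: q_Y = 190/3 − (1/3)(102.5 − 0.5q_Y) ⇒ (5/6)q_Y = 175/6, so q_Y = 35.
Then q_W = 102.5 − 0.5·35 = 85.
Equilibrium price: P = 212 − 120 = 92.

92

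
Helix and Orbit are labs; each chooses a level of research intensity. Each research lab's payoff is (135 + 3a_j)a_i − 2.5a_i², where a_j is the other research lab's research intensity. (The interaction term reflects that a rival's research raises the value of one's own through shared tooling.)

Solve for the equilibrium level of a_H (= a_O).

67.5

Helix's payoff is (135 + 3a_O)a_H − 2.5a_H².
∂π/∂a_H = 135 + 3a_O − 5a_H = 0, so a_H = 27 + 0.6a_O.
Setting a_H = a_O in the reaction function: a_H = 27 + 0.6a_H, so a_H = 27 / 0.4 = 67.5.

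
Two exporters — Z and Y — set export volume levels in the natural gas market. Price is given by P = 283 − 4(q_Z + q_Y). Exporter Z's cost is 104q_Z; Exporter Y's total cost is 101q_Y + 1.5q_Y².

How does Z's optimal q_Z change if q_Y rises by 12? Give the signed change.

-6

Exporter Z's profit: π = q_Z(283 − 4(q_Z + q_Y)) − 104q_Z.
∂π/∂q_Z = 179 − 8q_Z − 4q_Y = 0, so q_Z = 22.375 − 0.5q_Y.
The reaction-function slope is −0.5, so a 12-unit rise in q_Y moves q_Z by −0.5 × 12 = −6. Z's best response falls — the actions are strategic substitutes.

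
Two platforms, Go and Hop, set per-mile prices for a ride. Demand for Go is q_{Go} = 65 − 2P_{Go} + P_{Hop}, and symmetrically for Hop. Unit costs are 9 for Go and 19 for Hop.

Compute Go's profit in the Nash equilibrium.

Go's profit: π = (P_{Go} − 9)(65 − 2P_{Go} + P_{Hop}).
∂π/∂P_{Go} = 83 − 4P_{Go} + P_{Hop} = 0 ⇒ P_{Go} = 20.75 + 0.25P_{Hop}.
Similarly P_{Hop} = 25.75 + 0.25P_{Go}.
Plugging P_{Hop} into Go's best response: P_{Go} = 20.75 + 0.25(25.75 + 0.25P_{Go}) ⇒ 0.9375P_{Go} = 27.1875, so P_{Go} = 29.
Then P_{Hop} = 25.75 + 0.25·29 = 33.
q_{Go} = 65 − 2·29 + 33 = 40.
Profit = (29 − 9)·40 = 800.

800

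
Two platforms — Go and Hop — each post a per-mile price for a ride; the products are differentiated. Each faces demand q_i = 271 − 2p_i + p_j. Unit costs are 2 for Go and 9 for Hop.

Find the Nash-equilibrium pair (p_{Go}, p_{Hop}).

92.6, 95.4

Go's profit: π = (p_{Go} − 2)(271 − 2p_{Go} + p_{Hop}).
∂π/∂p_{Go} = 275 − 4p_{Go} + p_{Hop} = 0 ⇒ p_{Go} = 68.75 + 0.25p_{Hop}.
Similarly p_{Hop} = 72.25 + 0.25p_{Go}.
Plugging p_{Hop} into Go's best response: p_{Go} = 68.75 + 0.25(72.25 + 0.25p_{Go}) ⇒ 0.9375p_{Go} = 86.8125, so p_{Go} = 92.6.
Then p_{Hop} = 72.25 + 0.25·92.6 = 95.4.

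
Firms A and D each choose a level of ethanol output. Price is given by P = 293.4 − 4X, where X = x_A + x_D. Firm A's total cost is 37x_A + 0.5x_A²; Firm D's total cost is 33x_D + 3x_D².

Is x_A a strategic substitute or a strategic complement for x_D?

Firm A's profit: π = x_A(293.4 − 4(x_A + x_D)) − 37x_A − 0.5x_A².
∂π/∂x_A = 256.4 − 9x_A − 4x_D = 0, so x_A = 1282/45 − (4/9)x_D.
The best-response slope dx_A/dx_D = −4/9 < 0: the reaction function is downward-sloping, so the choices are strategic substitutes.

strategic substitutes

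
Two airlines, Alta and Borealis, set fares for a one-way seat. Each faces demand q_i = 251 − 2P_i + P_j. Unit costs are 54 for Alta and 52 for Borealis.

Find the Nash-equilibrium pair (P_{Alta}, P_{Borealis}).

Alta's profit: π = (P_{Alta} − 54)(251 − 2P_{Alta} + P_{Borealis}).
∂π/∂P_{Alta} = 359 − 4P_{Alta} + P_{Borealis} = 0 ⇒ P_{Alta} = 89.75 + 0.25P_{Borealis}.
Similarly P_{Borealis} = 88.75 + 0.25P_{Alta}.
Solving the two reaction functions simultaneously: (1 − (0.25)(0.25))P_{Alta} = 89.75 + 0.25·88.75, so 0.9375P_{Alta} = 111.9375 and P_{Alta} = 119.4.
Then P_{Borealis} = 88.75 + 0.25·119.4 = 118.6.

119.4, 118.6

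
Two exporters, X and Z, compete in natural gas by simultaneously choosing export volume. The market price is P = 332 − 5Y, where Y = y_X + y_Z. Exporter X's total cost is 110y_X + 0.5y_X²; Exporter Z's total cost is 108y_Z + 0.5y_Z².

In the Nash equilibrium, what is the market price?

192.625

Exporter X's profit: π = y_X(332 − 5(y_X + y_Z)) − 110y_X − 0.5y_X².
∂π/∂y_X = 222 − 11y_X − 5y_Z = 0, so y_X = 222/11 − (5/11)y_Z.
By the same steps for Z: y_Z = 224/11 − (5/11)y_X.
Plugging y_Z into X's best response: y_X = 222/11 − (5/11)(224/11 − (5/11)y_X) ⇒ (96/121)y_X = 1322/121, so y_X = 661/48.
Then y_Z = 224/11 − (5/11)·(661/48) = 677/48.
Equilibrium price: P = 332 − 5·27.875 = 192.625.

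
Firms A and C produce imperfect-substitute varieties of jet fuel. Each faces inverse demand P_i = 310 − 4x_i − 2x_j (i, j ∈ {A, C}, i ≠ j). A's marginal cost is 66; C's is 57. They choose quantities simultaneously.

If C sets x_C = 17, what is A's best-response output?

Firm A's profit: π = x_A(310 − 4x_A − 2x_C) − 66x_A.
∂π/∂x_A = 244 − 8x_A − 2x_C = 0 ⇒ x_A = 30.5 − 0.25x_C.
At x_C = 17: x_A = 30.5 − 0.25·17 = 26.25.

26.25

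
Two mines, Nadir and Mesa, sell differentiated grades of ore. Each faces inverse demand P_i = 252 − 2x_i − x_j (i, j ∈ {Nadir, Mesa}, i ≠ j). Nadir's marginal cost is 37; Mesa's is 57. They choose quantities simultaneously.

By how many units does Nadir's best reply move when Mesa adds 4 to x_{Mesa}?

-1

Mine Nadir's profit: π = x_{Nadir}(252 − 2x_{Nadir} − x_{Mesa}) − 37x_{Nadir}.
∂π/∂x_{Nadir} = 215 − 4x_{Nadir} − x_{Mesa} = 0 ⇒ x_{Nadir} = 53.75 − 0.25x_{Mesa}.
The reaction-function slope is −0.25, so a 4-unit rise in x_{Mesa} moves x_{Nadir} by −0.25 × 4 = −1. Nadir's best response falls — the actions are strategic substitutes.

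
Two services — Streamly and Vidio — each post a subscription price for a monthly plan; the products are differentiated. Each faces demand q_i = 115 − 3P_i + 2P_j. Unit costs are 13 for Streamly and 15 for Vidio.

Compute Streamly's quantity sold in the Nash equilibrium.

77.625

Streamly's profit: π = (P_{Streamly} − 13)(115 − 3P_{Streamly} + 2P_{Vidio}).
∂π/∂P_{Streamly} = 154 − 6P_{Streamly} + 2P_{Vidio} = 0 ⇒ P_{Streamly} = 77/3 + (1/3)P_{Vidio}.
Similarly P_{Vidio} = 80/3 + (1/3)P_{Streamly}.
Plugging P_{Vidio} into Streamly's best response: P_{Streamly} = 77/3 + (1/3)(80/3 + (1/3)P_{Streamly}) ⇒ (8/9)P_{Streamly} = 311/9, so P_{Streamly} = 38.875.
Then P_{Vidio} = 80/3 + (1/3)·38.875 = 39.625.
q_{Streamly} = 115 − 3·38.875 + 2·39.625 = 77.625.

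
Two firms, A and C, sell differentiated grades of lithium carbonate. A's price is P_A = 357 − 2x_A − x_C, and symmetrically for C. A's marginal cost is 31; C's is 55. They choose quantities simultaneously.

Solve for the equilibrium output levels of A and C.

Firm A's profit: π = x_A(357 − 2x_A − x_C) − 31x_A.
∂π/∂x_A = 326 − 4x_A − x_C = 0 ⇒ x_A = 81.5 − 0.25x_C.
Similarly x_C = 75.5 − 0.25x_A.
Plugging x_C into A's best response: x_A = 81.5 − 0.25(75.5 − 0.25x_A) ⇒ 0.9375x_A = 62.625, so x_A = 66.8.
Then x_C = 75.5 − 0.25·66.8 = 58.8.

66.8, 58.8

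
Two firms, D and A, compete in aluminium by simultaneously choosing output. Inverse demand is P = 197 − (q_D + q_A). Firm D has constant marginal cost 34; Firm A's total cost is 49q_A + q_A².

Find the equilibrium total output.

Firm D's profit: π = q_D(197 − (q_D + q_A)) − 34q_D.
∂π/∂q_D = 163 − 2q_D − q_A = 0, so q_D = 81.5 − 0.5q_A.
For A: ∂π/∂q_A = 148 − 4q_A − q_D = 0 ⇒ q_A = 37 − 0.25q_D.
Solving the two reaction functions simultaneously: (1 − (−0.5)(−0.25))q_D = 81.5 − 0.5·37, so 0.875q_D = 63 and q_D = 72.
Then q_A = 37 − 0.25·72 = 19.
Total output: 72 + 19 = 91.

91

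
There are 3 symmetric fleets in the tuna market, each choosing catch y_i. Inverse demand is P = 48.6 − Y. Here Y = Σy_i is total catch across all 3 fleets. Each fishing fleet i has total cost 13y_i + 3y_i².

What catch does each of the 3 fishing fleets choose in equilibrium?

3.56

A representative fishing fleet's profit is π_i = y_i(48.6 − Y) − 13y_i − 3y_i², with Y = y_i + Σ_{j≠i} y_j.
First-order condition: 35.6 − 8y_i − Σ_{j≠i} y_j = 0.
With identical fishing fleets, set every y_j = y: then 35.6 − 8y − 2y = 0, i.e. y = 35.6/10 = 3.56.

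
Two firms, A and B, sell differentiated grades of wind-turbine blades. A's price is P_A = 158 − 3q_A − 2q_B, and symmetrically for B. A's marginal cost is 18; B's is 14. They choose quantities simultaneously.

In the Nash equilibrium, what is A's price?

69.75

Firm A's profit: π = q_A(158 − 3q_A − 2q_B) − 18q_A.
∂π/∂q_A = 140 − 6q_A − 2q_B = 0 ⇒ q_A = 70/3 − (1/3)q_B.
Similarly q_B = 24 − (1/3)q_A.
Solving the two reaction functions simultaneously: (1 − (−1/3)(−1/3))q_A = 70/3 − (1/3)·24, so (8/9)q_A = 46/3 and q_A = 17.25.
Then q_B = 24 − (1/3)·17.25 = 18.25.
P_A = 158 − 3·17.25 − 2·18.25 = 69.75.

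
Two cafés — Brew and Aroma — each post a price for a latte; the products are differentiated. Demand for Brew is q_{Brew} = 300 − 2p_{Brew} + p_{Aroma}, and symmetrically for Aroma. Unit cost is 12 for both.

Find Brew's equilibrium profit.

18432

Brew's profit: π = (p_{Brew} − 12)(300 − 2p_{Brew} + p_{Aroma}).
∂π/∂p_{Brew} = 324 − 4p_{Brew} + p_{Aroma} = 0 ⇒ p_{Brew} = 81 + 0.25p_{Aroma}.
Setting p_{Brew} = p_{Aroma} in the reaction function: p_{Brew} = 81 + 0.25p_{Brew}, so p_{Brew} = 81 / 0.75 = 108.
q_{Brew} = 300 − 2·108 + 108 = 192.
Profit = (108 − 12)·192 = 18432.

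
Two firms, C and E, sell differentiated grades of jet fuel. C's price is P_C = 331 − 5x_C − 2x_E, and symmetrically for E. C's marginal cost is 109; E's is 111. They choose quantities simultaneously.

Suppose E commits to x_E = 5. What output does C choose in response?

21.2

Firm C's profit: π = x_C(331 − 5x_C − 2x_E) − 109x_C.
∂π/∂x_C = 222 − 10x_C − 2x_E = 0 ⇒ x_C = 22.2 − 0.2x_E.
At x_E = 5: x_C = 22.2 − 0.2·5 = 21.2.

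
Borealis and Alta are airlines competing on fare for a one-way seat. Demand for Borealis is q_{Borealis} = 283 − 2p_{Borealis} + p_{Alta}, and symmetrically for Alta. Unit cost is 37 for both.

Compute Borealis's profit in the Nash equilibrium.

13448

Borealis's profit: π = (p_{Borealis} − 37)(283 − 2p_{Borealis} + p_{Alta}).
∂π/∂p_{Borealis} = 357 − 4p_{Borealis} + p_{Alta} = 0 ⇒ p_{Borealis} = 89.25 + 0.25p_{Alta}.
Setting p_{Borealis} = p_{Alta} in the reaction function: p_{Borealis} = 89.25 + 0.25p_{Borealis}, so p_{Borealis} = 89.25 / 0.75 = 119.
q_{Borealis} = 283 − 2·119 + 119 = 164.
Profit = (119 − 37)·164 = 13448.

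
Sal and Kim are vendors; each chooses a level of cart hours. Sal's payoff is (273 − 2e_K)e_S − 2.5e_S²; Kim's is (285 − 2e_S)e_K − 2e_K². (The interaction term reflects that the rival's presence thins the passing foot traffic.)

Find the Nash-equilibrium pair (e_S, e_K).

Expanding Sal's payoff: 273e_S − 2e_Ke_S − 2.5e_S².
∂π/∂e_S = 273 − 2e_K − 5e_S = 0, so e_S = 54.6 − 0.4e_K.
Likewise for Kim: e_K = 71.25 − 0.5e_S.
Solving the two reaction functions simultaneously: (1 − (−0.4)(−0.5))e_S = 54.6 − 0.4·71.25, so 0.8e_S = 26.1 and e_S = 32.625.
Then e_K = 71.25 − 0.5·32.625 = 54.9375.

32.625, 54.9375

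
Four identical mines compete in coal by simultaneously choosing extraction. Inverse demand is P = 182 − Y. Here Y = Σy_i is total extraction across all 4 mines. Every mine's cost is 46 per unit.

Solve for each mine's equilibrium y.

A representative mine's profit is π_i = y_i(182 − Y) − 46y_i, with Y = y_i + Σ_{j≠i} y_j.
First-order condition: 136 − 2y_i − Σ_{j≠i} y_j = 0.
With identical mines, set every y_j = y: then 136 − 2y − 3y = 0, i.e. y = 136/5 = 27.2.

27.2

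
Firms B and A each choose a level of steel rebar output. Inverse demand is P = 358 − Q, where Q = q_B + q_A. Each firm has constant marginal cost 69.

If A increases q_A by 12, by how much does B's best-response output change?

Firm B's profit: π = q_B(358 − (q_B + q_A)) − 69q_B.
∂π/∂q_B = 289 − 2q_B − q_A = 0, so q_B = 144.5 − 0.5q_A.
The reaction-function slope is −0.5, so a 12-unit rise in q_A moves q_B by −0.5 × 12 = −6. B's best response falls — the actions are strategic substitutes.

-6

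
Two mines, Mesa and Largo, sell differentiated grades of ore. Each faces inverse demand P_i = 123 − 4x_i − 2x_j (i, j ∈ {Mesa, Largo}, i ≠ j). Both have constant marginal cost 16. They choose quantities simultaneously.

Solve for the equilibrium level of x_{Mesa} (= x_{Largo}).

10.7

Mine Mesa's profit: π = x_{Mesa}(123 − 4x_{Mesa} − 2x_{Largo}) − 16x_{Mesa}.
∂π/∂x_{Mesa} = 107 − 8x_{Mesa} − 2x_{Largo} = 0 ⇒ x_{Mesa} = 13.375 − 0.25x_{Largo}.
By symmetry x_{Largo} = x_{Mesa}; substituting into the reaction function, 1.25x_{Mesa} = 13.375 and x_{Mesa} = 10.7.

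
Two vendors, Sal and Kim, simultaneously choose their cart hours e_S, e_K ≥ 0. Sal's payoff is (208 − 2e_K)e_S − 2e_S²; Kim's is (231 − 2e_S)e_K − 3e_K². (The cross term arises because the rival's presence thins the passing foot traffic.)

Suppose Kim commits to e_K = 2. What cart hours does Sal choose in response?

Expanding Sal's payoff: 208e_S − 2e_Ke_S − 2e_S².
∂π/∂e_S = 208 − 2e_K − 4e_S = 0, so e_S = 52 − 0.5e_K.
At e_K = 2: e_S = 52 − 0.5·2 = 51.

51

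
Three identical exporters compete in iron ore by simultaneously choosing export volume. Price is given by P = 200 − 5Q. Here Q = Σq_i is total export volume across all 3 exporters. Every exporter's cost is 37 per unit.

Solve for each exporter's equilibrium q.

8.15

A representative exporter's profit is π_i = q_i(200 − 5Q) − 37q_i, with Q = q_i + Σ_{j≠i} q_j.
First-order condition: 163 − 10q_i − 5Σ_{j≠i} q_j = 0.
In a symmetric equilibrium every exporter chooses the same q, so Σ_{j≠i} q_j = 2q. The condition becomes 163 − 20q = 0, giving q = 163/20 = 8.15.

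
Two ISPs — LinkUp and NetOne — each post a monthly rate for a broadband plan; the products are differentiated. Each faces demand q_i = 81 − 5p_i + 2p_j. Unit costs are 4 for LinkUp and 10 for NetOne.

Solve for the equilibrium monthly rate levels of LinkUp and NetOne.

13.25, 15.75

LinkUp's profit: π = (p_{LinkUp} − 4)(81 − 5p_{LinkUp} + 2p_{NetOne}).
∂π/∂p_{LinkUp} = 101 − 10p_{LinkUp} + 2p_{NetOne} = 0 ⇒ p_{LinkUp} = 10.1 + 0.2p_{NetOne}.
Similarly p_{NetOne} = 13.1 + 0.2p_{LinkUp}.
Substituting the second reaction function into the first: p_{LinkUp} = 10.1 + 0.2(13.1 + 0.2p_{LinkUp}), which gives 0.96p_{LinkUp} = 12.72 ⇒ p_{LinkUp} = 13.25.
Then p_{NetOne} = 13.1 + 0.2·13.25 = 15.75.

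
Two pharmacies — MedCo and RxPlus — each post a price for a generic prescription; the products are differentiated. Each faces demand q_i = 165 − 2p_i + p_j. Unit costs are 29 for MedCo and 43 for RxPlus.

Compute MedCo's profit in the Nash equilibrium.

MedCo's profit: π = (p_{MedCo} − 29)(165 − 2p_{MedCo} + p_{RxPlus}).
∂π/∂p_{MedCo} = 223 − 4p_{MedCo} + p_{RxPlus} = 0 ⇒ p_{MedCo} = 55.75 + 0.25p_{RxPlus}.
Similarly p_{RxPlus} = 62.75 + 0.25p_{MedCo}.
Plugging p_{RxPlus} into MedCo's best response: p_{MedCo} = 55.75 + 0.25(62.75 + 0.25p_{MedCo}) ⇒ 0.9375p_{MedCo} = 71.4375, so p_{MedCo} = 76.2.
Then p_{RxPlus} = 62.75 + 0.25·76.2 = 81.8.
q_{MedCo} = 165 − 2·76.2 + 81.8 = 94.4.
Profit = (76.2 − 29)·94.4 = 4455.68.

4455.68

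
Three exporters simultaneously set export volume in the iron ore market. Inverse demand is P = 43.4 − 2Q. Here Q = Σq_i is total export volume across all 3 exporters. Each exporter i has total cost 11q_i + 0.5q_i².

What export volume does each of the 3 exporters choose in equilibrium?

3.6

A representative exporter's profit is π_i = q_i(43.4 − 2Q) − 11q_i − 0.5q_i², with Q = q_i + Σ_{j≠i} q_j.
First-order condition: 32.4 − 5q_i − 2Σ_{j≠i} q_j = 0.
In a symmetric equilibrium every exporter chooses the same q, so Σ_{j≠i} q_j = 2q. The condition becomes 32.4 − 9q = 0, giving q = 32.4/9 = 3.6.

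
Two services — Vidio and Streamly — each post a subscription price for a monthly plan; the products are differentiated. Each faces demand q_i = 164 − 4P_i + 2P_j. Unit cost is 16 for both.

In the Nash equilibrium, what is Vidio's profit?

Vidio's profit: π = (P_{Vidio} − 16)(164 − 4P_{Vidio} + 2P_{Streamly}).
∂π/∂P_{Vidio} = 228 − 8P_{Vidio} + 2P_{Streamly} = 0 ⇒ P_{Vidio} = 28.5 + 0.25P_{Streamly}.
Setting P_{Vidio} = P_{Streamly} in the reaction function: P_{Vidio} = 28.5 + 0.25P_{Vidio}, so P_{Vidio} = 28.5 / 0.75 = 38.
q_{Vidio} = 164 − 4·38 + 2·38 = 88.
Profit = (38 − 16)·88 = 1936.

1936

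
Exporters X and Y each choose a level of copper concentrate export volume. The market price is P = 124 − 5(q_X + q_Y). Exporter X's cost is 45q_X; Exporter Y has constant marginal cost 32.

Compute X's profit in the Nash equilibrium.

96.8

Exporter X's profit: π = q_X(124 − 5(q_X + q_Y)) − 45q_X.
∂π/∂q_X = 79 − 10q_X − 5q_Y = 0, so q_X = 7.9 − 0.5q_Y.
By the same steps for Y: q_Y = 9.2 − 0.5q_X.
Plugging q_Y into X's best response: q_X = 7.9 − 0.5(9.2 − 0.5q_X) ⇒ 0.75q_X = 3.3, so q_X = 4.4.
Then q_Y = 9.2 − 0.5·4.4 = 7.
Price P = 124 − 5·11.4 = 67.
X's profit: (67 − 45)·4.4 = 96.8.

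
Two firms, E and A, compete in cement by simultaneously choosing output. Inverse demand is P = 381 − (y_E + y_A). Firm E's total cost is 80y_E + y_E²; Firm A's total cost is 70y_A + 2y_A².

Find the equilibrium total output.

Firm E's profit: π = y_E(381 − (y_E + y_A)) − 80y_E − y_E².
∂π/∂y_E = 301 − 4y_E − y_A = 0, so y_E = 75.25 − 0.25y_A.
For A: ∂π/∂y_A = 311 − 6y_A − y_E = 0 ⇒ y_A = 311/6 − (1/6)y_E.
Solving the two reaction functions simultaneously: (1 − (−0.25)(−1/6))y_E = 75.25 − 0.25·(311/6), so (23/24)y_E = 1495/24 and y_E = 65.
Then y_A = 311/6 − (1/6)·65 = 41.
Total output: 65 + 41 = 106.

106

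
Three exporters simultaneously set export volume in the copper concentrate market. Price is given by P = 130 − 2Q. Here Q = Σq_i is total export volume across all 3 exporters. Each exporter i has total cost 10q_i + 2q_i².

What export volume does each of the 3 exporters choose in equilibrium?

10

A representative exporter's profit is π_i = q_i(130 − 2Q) − 10q_i − 2q_i², with Q = q_i + Σ_{j≠i} q_j.
First-order condition: 120 − 8q_i − 2Σ_{j≠i} q_j = 0.
With identical exporters, set every q_j = q: then 120 − 8q − 4q = 0, i.e. q = 120/12 = 10.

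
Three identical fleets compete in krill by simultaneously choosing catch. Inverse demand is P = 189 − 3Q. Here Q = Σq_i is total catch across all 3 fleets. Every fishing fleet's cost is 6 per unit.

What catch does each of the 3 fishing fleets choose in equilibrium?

A representative fishing fleet's profit is π_i = q_i(189 − 3Q) − 6q_i, with Q = q_i + Σ_{j≠i} q_j.
First-order condition: 183 − 6q_i − 3Σ_{j≠i} q_j = 0.
Imposing symmetry (q_j = q for all j) turns Σ_{j≠i} q_j into 2q, so 183 = 12q and q = 15.25.

15.25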